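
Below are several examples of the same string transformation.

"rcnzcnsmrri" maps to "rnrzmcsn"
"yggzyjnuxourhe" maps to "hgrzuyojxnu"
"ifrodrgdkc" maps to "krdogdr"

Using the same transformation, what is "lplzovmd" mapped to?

The rule is to take characters alternately from the front and the back (1st, last, 2nd, 2nd-last, ...), then delete the first 3 characters.
For "lplzovmd" the result is "mlvzo".
(Check on "ifrodrgdkc": → "icfkrdogdr" → "krdogdr" ✓)

mlvzo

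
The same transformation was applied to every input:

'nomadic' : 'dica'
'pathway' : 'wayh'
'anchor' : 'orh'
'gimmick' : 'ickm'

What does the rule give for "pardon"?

ond

Each output is the input with this applied: delete the first 3 characters, then move the first character to the end.
Working it through for "pardon": intermediate "don", final "ond".
(Check on "nomadic": → "adic" → "dica" ✓)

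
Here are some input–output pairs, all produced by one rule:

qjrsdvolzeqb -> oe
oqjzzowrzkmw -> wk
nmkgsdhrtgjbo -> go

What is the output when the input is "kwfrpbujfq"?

The pattern: keep one character in every 3, starting at position 1 (positions 1st, 4th, 7th, ...), then keep only the last 2 characters.
Working it through for "kwfrpbujfq": intermediate "kruq", final "uq".

uq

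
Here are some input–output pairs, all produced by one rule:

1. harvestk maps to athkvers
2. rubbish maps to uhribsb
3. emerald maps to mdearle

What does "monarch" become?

ohmracn

Looking at the pairs, the operation is to swap each adjacent pair of characters (1↔2, 3↔4, ...), then take characters alternately from the front and the back (1st, last, 2nd, 2nd-last, ...).
Working it through for "monarch": intermediate "omancrh", final "ohmracn".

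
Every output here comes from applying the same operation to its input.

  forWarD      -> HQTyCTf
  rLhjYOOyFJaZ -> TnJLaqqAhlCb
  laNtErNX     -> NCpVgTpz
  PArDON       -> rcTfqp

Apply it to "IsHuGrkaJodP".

What's happening: flip the case of every letter, then shift every letter 2 places forward in the alphabet (wrapping around).
"IsHuGrkaJodP" → "iShUgRKAjODp" → "kUjWiTMClQFr".

kUjWiTMClQFr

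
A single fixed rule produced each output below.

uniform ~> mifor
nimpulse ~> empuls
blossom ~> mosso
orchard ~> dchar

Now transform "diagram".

What's happening: delete the first 2 characters, then move the last character to the front.
For "diagram", step one produces "agram"; step two turns that into "magra".

magra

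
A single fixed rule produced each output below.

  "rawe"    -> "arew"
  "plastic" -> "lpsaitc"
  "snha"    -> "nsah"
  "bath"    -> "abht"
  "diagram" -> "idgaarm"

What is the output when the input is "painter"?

apnietr

What's happening: swap each adjacent pair of characters (1↔2, 3↔4, ...).
"painter" → "apnietr".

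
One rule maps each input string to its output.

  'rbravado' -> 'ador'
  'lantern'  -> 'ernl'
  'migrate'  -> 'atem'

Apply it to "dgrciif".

The pattern: move the first character to the end, then keep only the last 4 characters.
Starting from "dgrciif": after the first operation, "grciifd"; after the second, "iifd".

iifd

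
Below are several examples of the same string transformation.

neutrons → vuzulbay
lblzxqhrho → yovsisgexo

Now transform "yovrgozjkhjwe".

The pattern: move the last 3 characters to the front (rotate right by 3), then shift every letter 7 places forward in the alphabet (wrapping around).
Working it through for "yovrgozjkhjwe": intermediate "jweyovrgozjkh", final "qdlfvcynvgqro".

qdlfvcynvgqro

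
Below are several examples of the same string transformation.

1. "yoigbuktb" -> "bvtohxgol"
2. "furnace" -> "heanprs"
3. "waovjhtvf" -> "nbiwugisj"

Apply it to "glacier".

ynpvret

Each output is the input with this applied: move the first character to the end, then shift every letter 13 places forward in the alphabet (wrapping around) — i.e. ROT13.
Applying both steps to "glacier": "lacierg", then "ynpvret".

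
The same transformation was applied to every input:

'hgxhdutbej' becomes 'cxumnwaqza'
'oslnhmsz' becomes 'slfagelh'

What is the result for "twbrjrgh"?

azkckupm

Looking at the pairs, the operation is to shift every letter 7 places backward in the alphabet (wrapping around), then reverse the string.
Doing the same to "twbrjrgh": "azkckupm".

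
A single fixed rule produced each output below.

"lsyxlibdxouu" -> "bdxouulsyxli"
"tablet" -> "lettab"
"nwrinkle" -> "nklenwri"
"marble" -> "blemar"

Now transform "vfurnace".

The rule is to swap the front and back halves of the string.
So "vfurnace" becomes "nacevfur".

nacevfur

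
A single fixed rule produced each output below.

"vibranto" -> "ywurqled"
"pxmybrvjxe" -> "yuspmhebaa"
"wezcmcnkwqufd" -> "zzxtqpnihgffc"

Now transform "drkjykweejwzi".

zzunnmmlhhgcb

The pattern: shift every letter 3 places forward in the alphabet (wrapping around), then sort the characters into reverse alphabetical order.
On "drkjykweejwzi": the first step gives "gunmbnzhhmzcl", and the second then gives "zzunnmmlhhgcb".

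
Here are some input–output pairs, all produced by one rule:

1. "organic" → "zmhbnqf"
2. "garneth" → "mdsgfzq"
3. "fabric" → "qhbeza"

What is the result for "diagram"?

The transformation: shift every letter 1 place backward in the alphabet (wrapping around), then move the first 3 characters to the end (rotate left by 3).
Working it through for "diagram": intermediate "chzfqzl", final "fqzlchz".

fqzlchz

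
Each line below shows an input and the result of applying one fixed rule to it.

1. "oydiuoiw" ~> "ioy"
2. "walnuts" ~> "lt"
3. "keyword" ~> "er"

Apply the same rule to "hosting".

What's happening: sort the characters into alphabetical order, then keep one character in every 3, starting at position 2 (positions 2nd, 5th, 8th, ...).
For "hosting", step one produces "ghinost"; step two turns that into "ho".
(Check on "oydiuoiw": → "diioouwy" → "ioy" ✓)

ho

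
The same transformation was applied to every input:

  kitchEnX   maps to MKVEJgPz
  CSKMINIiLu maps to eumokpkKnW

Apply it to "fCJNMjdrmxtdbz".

HelpoLFTOZVFDB

Looking at the pairs, the operation is to flip the case of every letter, then shift every letter 2 places forward in the alphabet (wrapping around).
For "fCJNMjdrmxtdbz", step one produces "FcjnmJDRMXTDBZ"; step two turns that into "HelpoLFTOZVFDB".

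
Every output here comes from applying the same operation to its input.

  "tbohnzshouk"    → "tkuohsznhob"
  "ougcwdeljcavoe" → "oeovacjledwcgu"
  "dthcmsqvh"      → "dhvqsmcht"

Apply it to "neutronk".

Looking at the pairs, the operation is to move the first character to the end, then reverse the string.
On "neutronk": the first step gives "eutronkn", and the second then gives "nknortue".

nknortue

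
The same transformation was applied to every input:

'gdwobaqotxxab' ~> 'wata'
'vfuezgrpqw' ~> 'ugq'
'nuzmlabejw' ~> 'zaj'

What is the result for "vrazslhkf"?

Rule — keep one character in every 3, starting at position 3 (positions 3rd, 6th, 9th, ...).
For "vrazslhkf" the result is "alf".

alf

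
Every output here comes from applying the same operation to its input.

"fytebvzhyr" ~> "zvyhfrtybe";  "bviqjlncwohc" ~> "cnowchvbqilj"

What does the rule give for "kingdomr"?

Rule — swap the front and back halves of the string, then swap each adjacent pair of characters (1↔2, 3↔4, ...).
Applying both steps to "kingdomr": "domrking", then "odrmikgn".

odrmikgn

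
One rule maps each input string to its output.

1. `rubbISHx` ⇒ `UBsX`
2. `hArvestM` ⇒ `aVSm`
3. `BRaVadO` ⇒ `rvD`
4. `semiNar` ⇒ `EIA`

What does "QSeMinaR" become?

smNr

The pattern: flip the case of every letter, then keep every other character starting from the second (positions 2nd, 4th, 6th, ...).
For "QSeMinaR", step one produces "qsEmINAr"; step two turns that into "smNr".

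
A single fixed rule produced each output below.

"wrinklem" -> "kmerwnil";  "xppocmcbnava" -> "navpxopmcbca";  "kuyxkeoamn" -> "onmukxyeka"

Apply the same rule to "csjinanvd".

Each output is the input with this applied: swap each adjacent pair of characters (1↔2, 3↔4, ...), then move the last 3 characters to the front (rotate right by 3).
Applying both steps to "csjinanvd": "scijanvnd", then "vndscijan".

vndscijan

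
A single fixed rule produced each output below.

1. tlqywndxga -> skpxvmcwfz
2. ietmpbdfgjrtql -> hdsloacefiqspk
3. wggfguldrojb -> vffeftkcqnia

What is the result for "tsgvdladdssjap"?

Looking at the pairs, the operation is to shift every letter 1 place backward in the alphabet (wrapping around).
"tsgvdladdssjap" → "srfuckzccrrizo".

srfuckzccrrizo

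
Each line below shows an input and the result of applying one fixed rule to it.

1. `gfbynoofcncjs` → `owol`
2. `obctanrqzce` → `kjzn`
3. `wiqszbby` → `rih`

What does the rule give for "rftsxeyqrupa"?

In each case the input is transformed by: shift every letter 9 places forward in the alphabet (wrapping around), then keep one character in every 3, starting at position 2 (positions 2nd, 5th, 8th, ...).
For "rftsxeyqrupa", step one produces "aocbgnhzadyj"; step two turns that into "ogzy".

ogzy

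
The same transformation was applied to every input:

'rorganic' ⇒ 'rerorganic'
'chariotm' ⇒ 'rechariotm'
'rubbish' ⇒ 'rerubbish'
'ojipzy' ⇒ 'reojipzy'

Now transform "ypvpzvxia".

reypvpzvxia

Each output is the input with this applied: prepend "re".
So "ypvpzvxia" becomes "reypvpzvxia".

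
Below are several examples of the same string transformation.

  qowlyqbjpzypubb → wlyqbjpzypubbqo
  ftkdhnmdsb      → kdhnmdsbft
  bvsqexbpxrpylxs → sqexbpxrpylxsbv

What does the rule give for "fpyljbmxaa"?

Rule — move the first 2 characters to the end (rotate left by 2).
On "fpyljbmxaa" that produces "yljbmxaafp".

yljbmxaafp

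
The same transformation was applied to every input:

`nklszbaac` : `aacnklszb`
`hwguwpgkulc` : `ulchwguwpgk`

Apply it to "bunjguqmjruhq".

What's happening: move the last 3 characters to the front (rotate right by 3).
"bunjguqmjruhq" → "uhqbunjguqmjr".

uhqbunjguqmjr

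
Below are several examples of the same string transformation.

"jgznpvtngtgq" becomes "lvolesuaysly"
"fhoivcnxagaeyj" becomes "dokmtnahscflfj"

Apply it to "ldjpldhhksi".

In each case the input is transformed by: shift every letter 5 places forward in the alphabet (wrapping around), then move the last 2 characters to the front (rotate right by 2).
On "ldjpldhhksi": the first step gives "qiouqimmpxn", and the second then gives "xnqiouqimmp".

xnqiouqimmp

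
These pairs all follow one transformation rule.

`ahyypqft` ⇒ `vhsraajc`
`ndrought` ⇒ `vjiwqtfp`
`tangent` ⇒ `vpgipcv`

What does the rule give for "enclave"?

gxcnepg

Each output is the input with this applied: shift every letter 2 places forward in the alphabet (wrapping around), then reverse the string.
Starting from "enclave": after the first operation, "gpencxg"; after the second, "gxcnepg".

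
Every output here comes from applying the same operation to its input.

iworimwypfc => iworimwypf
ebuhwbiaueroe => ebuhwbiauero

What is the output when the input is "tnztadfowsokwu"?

tnztadfowsokw

In each case the input is transformed by: delete the last character.
So "tnztadfowsokwu" becomes "tnztadfowsokw".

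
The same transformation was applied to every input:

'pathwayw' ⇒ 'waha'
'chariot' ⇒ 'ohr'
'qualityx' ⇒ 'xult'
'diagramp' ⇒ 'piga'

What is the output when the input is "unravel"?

ena

The transformation: keep every other character starting from the second (positions 2nd, 4th, 6th, ...), then move the last character to the front.
Working it through for "unravel": intermediate "nae", final "ena".
(Check on "qualityx": → "ultx" → "xult" ✓)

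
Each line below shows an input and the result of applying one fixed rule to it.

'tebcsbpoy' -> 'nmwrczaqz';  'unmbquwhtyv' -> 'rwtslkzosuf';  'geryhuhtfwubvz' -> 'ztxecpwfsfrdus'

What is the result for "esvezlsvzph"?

The transformation: move the last 3 characters to the front (rotate right by 3), then shift every letter 2 places backward in the alphabet (wrapping around).
For "esvezlsvzph", step one produces "zphesvezlsv"; step two turns that into "xnfcqtcxjqt".

xnfcqtcxjqt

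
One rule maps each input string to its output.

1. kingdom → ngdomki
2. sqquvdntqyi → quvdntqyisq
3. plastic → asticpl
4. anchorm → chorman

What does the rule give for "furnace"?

rnacefu

Looking at the pairs, the operation is to move the first 2 characters to the end (rotate left by 2).
So "furnace" becomes "rnacefu".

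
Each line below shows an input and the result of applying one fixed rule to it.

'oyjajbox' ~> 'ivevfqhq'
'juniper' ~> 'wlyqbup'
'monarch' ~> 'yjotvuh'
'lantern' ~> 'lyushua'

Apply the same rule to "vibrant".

In each case the input is transformed by: move the last 3 characters to the front (rotate right by 3), then shift every letter 7 places forward in the alphabet (wrapping around).
For "vibrant", step one produces "antvibr"; step two turns that into "huacpiy".

huacpiy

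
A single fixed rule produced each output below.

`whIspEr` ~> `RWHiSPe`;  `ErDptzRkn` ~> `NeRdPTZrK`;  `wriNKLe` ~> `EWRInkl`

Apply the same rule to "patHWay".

YPAThwA

Each output is the input with this applied: move the last character to the front, then flip the case of every letter.
So "patHWay" becomes "YPAThwA".
(Check on "wriNKLe": → "ewriNKL" → "EWRInkl" ✓)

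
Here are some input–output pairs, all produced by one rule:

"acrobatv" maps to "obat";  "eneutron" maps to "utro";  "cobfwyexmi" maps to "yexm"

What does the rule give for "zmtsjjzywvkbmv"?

Looking at the pairs, the operation is to move the last character to the front, then keep only the last 4 characters.
Working it through for "zmtsjjzywvkbmv": intermediate "vzmtsjjzywvkbm", final "vkbm".

vkbm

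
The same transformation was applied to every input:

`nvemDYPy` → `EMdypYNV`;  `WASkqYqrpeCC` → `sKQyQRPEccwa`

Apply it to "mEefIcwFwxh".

What's happening: flip the case of every letter, then move the first 2 characters to the end (rotate left by 2).
Working it through for "mEefIcwFwxh": intermediate "MeEFiCWfWXH", final "EFiCWfWXHMe".

EFiCWfWXHMe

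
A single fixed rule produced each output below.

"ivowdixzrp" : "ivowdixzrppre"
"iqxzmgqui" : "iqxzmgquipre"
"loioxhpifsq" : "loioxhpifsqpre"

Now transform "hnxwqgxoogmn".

The pattern: append "pre".
On "hnxwqgxoogmn" that produces "hnxwqgxoogmnpre".

hnxwqgxoogmnpre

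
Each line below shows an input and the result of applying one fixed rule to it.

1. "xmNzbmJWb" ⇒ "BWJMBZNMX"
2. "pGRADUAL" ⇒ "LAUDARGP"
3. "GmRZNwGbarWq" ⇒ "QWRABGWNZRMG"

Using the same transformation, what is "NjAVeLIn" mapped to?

NILEVAJN

The transformation: reverse the string, then convert every letter to uppercase.
Working it through for "NjAVeLIn": intermediate "nILeVAjN", final "NILEVAJN".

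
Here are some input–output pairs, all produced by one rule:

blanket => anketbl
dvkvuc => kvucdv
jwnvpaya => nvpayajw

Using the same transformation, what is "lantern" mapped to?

The pattern: move the first 2 characters to the end (rotate left by 2).
Applying that to "lantern" gives "nternla".

nternla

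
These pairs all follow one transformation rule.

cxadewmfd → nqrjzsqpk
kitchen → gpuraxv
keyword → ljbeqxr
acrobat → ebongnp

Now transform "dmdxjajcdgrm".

qkwnwpqtezqz

Looking at the pairs, the operation is to shift every letter 13 places forward in the alphabet (wrapping around) — i.e. ROT13, then move the first 2 characters to the end (rotate left by 2).
Working it through for "dmdxjajcdgrm": intermediate "qzqkwnwpqtez", final "qkwnwpqtezqz".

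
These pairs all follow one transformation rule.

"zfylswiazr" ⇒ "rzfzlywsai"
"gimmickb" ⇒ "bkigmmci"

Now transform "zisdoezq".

Looking at the pairs, the operation is to move the last 2 characters to the front (rotate right by 2), then swap each adjacent pair of characters (1↔2, 3↔4, ...).
"zisdoezq" → "zqzisdoe" → "qzizdseo".

qzizdseo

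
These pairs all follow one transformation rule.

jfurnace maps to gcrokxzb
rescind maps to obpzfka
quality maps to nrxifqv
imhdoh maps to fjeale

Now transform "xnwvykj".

In each case the input is transformed by: shift every letter 3 places backward in the alphabet (wrapping around).
Doing the same to "xnwvykj": "uktsvhg".

uktsvhg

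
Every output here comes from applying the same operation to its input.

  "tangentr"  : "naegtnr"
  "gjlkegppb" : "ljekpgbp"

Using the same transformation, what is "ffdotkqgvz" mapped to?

The rule is to delete the first character, then swap each adjacent pair of characters (1↔2, 3↔4, ...).
"ffdotkqgvz" → "dftoqkvgz".

dftoqkvgz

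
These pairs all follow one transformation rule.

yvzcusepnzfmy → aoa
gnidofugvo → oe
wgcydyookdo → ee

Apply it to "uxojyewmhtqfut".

iuu

What's happening: shift every letter 1 place forward in the alphabet (wrapping around), then keep only the vowels.
For "uxojyewmhtqfut", step one produces "vypkzfxniurgvu"; step two turns that into "iuu".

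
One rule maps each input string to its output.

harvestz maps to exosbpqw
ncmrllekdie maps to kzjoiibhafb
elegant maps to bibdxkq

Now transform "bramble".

yoxjyib

What's happening: shift every letter 3 places backward in the alphabet (wrapping around).
So "bramble" becomes "yoxjyib".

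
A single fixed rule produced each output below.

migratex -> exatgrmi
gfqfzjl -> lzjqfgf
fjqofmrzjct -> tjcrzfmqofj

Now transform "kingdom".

In each case the input is transformed by: swap each adjacent pair of characters (1↔2, 3↔4, ...), then reverse the string.
For "kingdom", step one produces "ikgnodm"; step two turns that into "mdongki".

mdongki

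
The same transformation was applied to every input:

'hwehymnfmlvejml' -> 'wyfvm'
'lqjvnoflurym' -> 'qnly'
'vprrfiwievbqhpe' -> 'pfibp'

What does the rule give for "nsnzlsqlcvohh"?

Looking at the pairs, the operation is to keep one character in every 3, starting at position 2 (positions 2nd, 5th, 8th, ...).
On "nsnzlsqlcvohh" that produces "sllo".

sllo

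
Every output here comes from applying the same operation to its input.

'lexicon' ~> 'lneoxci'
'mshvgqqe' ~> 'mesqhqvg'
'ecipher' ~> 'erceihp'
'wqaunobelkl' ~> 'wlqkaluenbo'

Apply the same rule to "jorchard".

jdorrach

What's happening: take characters alternately from the front and the back (1st, last, 2nd, 2nd-last, ...).
"jorchard" → "jdorrach".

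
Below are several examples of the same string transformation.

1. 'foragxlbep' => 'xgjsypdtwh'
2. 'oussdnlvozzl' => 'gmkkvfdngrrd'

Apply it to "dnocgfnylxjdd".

vfguyxfqdpbvv

Looking at the pairs, the operation is to shift every letter 8 places backward in the alphabet (wrapping around).
Doing the same to "dnocgfnylxjdd": "vfguyxfqdpbvv".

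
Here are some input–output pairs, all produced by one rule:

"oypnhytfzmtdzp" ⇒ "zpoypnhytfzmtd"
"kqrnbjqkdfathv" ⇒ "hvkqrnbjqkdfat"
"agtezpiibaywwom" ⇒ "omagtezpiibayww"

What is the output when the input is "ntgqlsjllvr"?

vrntgqlsjll

In each case the input is transformed by: move the last 2 characters to the front (rotate right by 2).
So "ntgqlsjllvr" becomes "vrntgqlsjll".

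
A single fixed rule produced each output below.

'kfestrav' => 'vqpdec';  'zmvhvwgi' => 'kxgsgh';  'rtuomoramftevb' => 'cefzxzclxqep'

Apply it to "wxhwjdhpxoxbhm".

In each case the input is transformed by: delete the last 2 characters, then shift every letter 11 places forward in the alphabet (wrapping around).
"wxhwjdhpxoxbhm" → "hishuosaizim".

hishuosaizim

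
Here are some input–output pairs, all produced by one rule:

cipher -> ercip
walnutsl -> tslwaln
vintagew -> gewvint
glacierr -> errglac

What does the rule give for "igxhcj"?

cjigx

The rule is to swap the front and back halves of the string, then delete the first character.
On "igxhcj" that produces "cjigx".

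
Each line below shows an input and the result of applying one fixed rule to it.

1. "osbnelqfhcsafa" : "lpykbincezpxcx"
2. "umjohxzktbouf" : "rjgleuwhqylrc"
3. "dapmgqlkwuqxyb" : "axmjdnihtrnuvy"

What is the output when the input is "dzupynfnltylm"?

The rule is to shift every letter 3 places backward in the alphabet (wrapping around).
On "dzupynfnltylm" that produces "awrmvkckiqvij".

awrmvkckiqvij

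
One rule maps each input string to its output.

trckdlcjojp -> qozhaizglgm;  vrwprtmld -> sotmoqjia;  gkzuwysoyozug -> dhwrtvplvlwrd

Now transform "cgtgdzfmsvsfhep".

Looking at the pairs, the operation is to shift every letter 3 places backward in the alphabet (wrapping around).
Applying that to "cgtgdzfmsvsfhep" gives "zdqdawcjpspcebm".

zdqdawcjpspcebm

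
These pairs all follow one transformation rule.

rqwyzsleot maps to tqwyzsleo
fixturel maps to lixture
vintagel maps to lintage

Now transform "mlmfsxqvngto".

The rule is to delete the first character, then move the last character to the front.
Starting from "mlmfsxqvngto": after the first operation, "lmfsxqvngto"; after the second, "olmfsxqvngt".
(Check on "rqwyzsleot": → "qwyzsleot" → "tqwyzsleo" ✓)

olmfsxqvngt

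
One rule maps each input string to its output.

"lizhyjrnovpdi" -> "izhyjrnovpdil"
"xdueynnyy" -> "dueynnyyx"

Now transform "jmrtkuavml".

mrtkuavmlj

The pattern: move the first character to the end.
For "jmrtkuavml" the result is "mrtkuavmlj".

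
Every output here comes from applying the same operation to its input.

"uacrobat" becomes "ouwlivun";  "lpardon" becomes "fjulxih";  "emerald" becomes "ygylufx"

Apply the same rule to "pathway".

junbqus

Each output is the input with this applied: shift every letter 6 places backward in the alphabet (wrapping around).
Applying that to "pathway" gives "junbqus".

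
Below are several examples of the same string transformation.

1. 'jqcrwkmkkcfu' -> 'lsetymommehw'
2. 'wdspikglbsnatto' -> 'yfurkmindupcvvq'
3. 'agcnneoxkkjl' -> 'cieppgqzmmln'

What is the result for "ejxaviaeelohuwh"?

glzcxkcggnqjwyj

What's happening: shift every letter 2 places forward in the alphabet (wrapping around).
On "ejxaviaeelohuwh" that produces "glzcxkcggnqjwyj".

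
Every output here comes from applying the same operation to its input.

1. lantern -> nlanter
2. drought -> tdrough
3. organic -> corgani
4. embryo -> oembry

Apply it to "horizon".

nhorizo

The pattern: move the last character to the front.
Applying that to "horizon" gives "nhorizo".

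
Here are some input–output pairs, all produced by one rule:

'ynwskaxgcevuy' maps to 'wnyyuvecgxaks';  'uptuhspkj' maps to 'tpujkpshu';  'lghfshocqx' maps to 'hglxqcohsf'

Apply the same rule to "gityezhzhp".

Looking at the pairs, the operation is to move the first 3 characters to the end (rotate left by 3), then reverse the string.
Working it through for "gityezhzhp": intermediate "yezhzhpgit", final "tigphzhzey".

tigphzhzey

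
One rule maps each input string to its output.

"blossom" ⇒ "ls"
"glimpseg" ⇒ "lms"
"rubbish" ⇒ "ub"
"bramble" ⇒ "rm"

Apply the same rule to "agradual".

Each output is the input with this applied: delete the last 2 characters, then keep every other character starting from the second (positions 2nd, 4th, 6th, ...).
"agradual" → "agradu" → "gau".

gau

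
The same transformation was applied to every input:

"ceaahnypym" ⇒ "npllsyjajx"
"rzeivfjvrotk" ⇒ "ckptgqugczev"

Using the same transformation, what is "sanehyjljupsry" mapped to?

In each case the input is transformed by: shift every letter 11 places forward in the alphabet (wrapping around).
Applying that to "sanehyjljupsry" gives "dlypsjuwufadcj".

dlypsjuwufadcj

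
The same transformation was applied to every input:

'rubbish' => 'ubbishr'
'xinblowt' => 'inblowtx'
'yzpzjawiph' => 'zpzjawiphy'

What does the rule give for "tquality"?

The pattern: move the first character to the end.
So "tquality" becomes "qualityt".

qualityt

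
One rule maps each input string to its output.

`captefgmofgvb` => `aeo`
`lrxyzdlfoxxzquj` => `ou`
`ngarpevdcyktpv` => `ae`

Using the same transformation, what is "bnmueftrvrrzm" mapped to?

ue

Looking at the pairs, the operation is to keep only the vowels.
"bnmueftrvrrzm" → "ue".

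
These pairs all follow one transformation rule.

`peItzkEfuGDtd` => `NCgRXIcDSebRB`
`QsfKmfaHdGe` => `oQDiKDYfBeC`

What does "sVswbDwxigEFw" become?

What's happening: flip the case of every letter, then shift every letter 2 places backward in the alphabet (wrapping around).
"sVswbDwxigEFw" → "SvSWBdWXIGefW" → "QtQUZbUVGEcdU".

QtQUZbUVGEcdU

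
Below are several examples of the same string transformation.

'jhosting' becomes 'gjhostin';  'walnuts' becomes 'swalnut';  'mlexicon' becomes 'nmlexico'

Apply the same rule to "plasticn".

nplastic

Rule — move the last character to the front.
For "plasticn" the result is "nplastic".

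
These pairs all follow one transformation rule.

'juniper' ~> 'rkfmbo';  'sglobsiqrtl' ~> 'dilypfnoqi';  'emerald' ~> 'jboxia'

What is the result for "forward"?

lotxoa

The pattern: delete the first character, then shift every letter 3 places backward in the alphabet (wrapping around).
Applying both steps to "forward": "orward", then "lotxoa".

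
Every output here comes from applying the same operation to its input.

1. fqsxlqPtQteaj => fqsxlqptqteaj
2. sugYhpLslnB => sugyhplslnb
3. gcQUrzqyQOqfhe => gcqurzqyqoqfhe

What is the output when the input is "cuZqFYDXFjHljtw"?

cuzqfydxfjhljtw

What's happening: convert every letter to lowercase.
So "cuZqFYDXFjHljtw" becomes "cuzqfydxfjhljtw".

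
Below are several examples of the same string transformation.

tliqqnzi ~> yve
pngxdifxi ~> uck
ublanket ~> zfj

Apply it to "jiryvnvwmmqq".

odar

Rule — keep one character in every 3, starting at position 1 (positions 1st, 4th, 7th, ...), then shift every letter 5 places forward in the alphabet (wrapping around).
Applying both steps to "jiryvnvwmmqq": "jyvm", then "odar".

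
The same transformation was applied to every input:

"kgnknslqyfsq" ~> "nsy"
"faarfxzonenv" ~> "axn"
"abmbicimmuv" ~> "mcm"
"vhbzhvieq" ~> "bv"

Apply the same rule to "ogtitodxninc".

ton

What's happening: delete the last 2 characters, then keep one character in every 3, starting at position 3 (positions 3rd, 6th, 9th, ...).
Applying both steps to "ogtitodxninc": "ogtitodxni", then "ton".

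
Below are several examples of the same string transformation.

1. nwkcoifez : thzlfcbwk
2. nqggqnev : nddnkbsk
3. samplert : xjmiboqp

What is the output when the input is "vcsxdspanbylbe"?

What's happening: move the first character to the end, then shift every letter 3 places backward in the alphabet (wrapping around).
"vcsxdspanbylbe" → "zpuapmxkyviybs".
(Check on "samplert": → "amplerts" → "xjmiboqp" ✓)

zpuapmxkyviybs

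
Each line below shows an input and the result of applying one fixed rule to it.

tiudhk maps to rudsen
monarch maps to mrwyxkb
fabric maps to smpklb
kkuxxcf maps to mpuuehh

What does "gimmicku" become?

ueqswwsm

What's happening: shift every letter 10 places forward in the alphabet (wrapping around), then move the last 2 characters to the front (rotate right by 2).
Applying both steps to "gimmicku": "qswwsmue", then "ueqswwsm".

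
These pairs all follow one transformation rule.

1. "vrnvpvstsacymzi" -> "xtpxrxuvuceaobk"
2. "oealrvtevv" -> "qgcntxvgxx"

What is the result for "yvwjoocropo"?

Looking at the pairs, the operation is to shift every letter 2 places forward in the alphabet (wrapping around).
Doing the same to "yvwjoocropo": "axylqqetqrq".

axylqqetqrq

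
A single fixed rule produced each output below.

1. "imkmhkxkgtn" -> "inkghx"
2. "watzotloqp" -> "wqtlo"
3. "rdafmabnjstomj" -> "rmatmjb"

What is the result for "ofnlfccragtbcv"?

ocntfac

What's happening: keep every other character starting from the first (positions 1st, 3rd, 5th, ...), then take characters alternately from the front and the back (1st, last, 2nd, 2nd-last, ...).
On "ofnlfccragtbcv" that produces "ocntfac".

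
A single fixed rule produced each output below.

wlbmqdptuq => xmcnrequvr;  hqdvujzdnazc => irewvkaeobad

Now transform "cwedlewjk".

The pattern: shift every letter 1 place forward in the alphabet (wrapping around).
"cwedlewjk" → "dxfemfxkl".

dxfemfxkl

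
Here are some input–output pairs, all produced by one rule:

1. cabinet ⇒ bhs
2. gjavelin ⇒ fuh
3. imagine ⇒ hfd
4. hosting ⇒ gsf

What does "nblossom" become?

The transformation: shift every letter 1 place backward in the alphabet (wrapping around), then keep one character in every 3, starting at position 1 (positions 1st, 4th, 7th, ...).
"nblossom" → "maknrrnl" → "mnn".

mnn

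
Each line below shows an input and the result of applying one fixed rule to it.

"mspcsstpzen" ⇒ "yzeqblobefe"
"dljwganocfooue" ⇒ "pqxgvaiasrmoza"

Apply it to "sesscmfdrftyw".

eiqkeferodypr

What's happening: shift every letter 12 places forward in the alphabet (wrapping around), then take characters alternately from the front and the back (1st, last, 2nd, 2nd-last, ...).
On "sesscmfdrftyw": the first step gives "eqeeoyrpdrfki", and the second then gives "eiqkeferodypr".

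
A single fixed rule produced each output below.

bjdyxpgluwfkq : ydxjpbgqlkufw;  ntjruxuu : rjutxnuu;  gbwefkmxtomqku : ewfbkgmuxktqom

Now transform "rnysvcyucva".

The pattern: move the first 3 characters to the end (rotate left by 3), then take characters alternately from the front and the back (1st, last, 2nd, 2nd-last, ...).
Starting from "rnysvcyucva": after the first operation, "svcyucvarny"; after the second, "syvncryauvc".

syvncryauvc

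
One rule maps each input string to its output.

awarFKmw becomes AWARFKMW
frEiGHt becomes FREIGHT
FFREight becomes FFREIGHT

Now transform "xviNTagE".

The pattern: convert every letter to uppercase.
On "xviNTagE" that produces "XVINTAGE".

XVINTAGE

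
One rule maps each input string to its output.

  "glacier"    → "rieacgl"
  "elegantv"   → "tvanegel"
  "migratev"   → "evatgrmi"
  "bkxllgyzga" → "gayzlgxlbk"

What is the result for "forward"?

darrwfo

In each case the input is transformed by: swap each adjacent pair of characters (1↔2, 3↔4, ...), then reverse the string.
For "forward" the result is "darrwfo".
(Check on "glacier": → "lgcaeir" → "rieacgl" ✓)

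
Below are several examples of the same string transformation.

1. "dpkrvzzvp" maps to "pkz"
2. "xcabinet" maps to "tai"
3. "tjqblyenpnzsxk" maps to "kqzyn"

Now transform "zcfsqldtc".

cfl

Looking at the pairs, the operation is to take characters alternately from the front and the back (1st, last, 2nd, 2nd-last, ...), then keep one character in every 3, starting at position 2 (positions 2nd, 5th, 8th, ...).
On "zcfsqldtc": the first step gives "zcctfdslq", and the second then gives "cfl".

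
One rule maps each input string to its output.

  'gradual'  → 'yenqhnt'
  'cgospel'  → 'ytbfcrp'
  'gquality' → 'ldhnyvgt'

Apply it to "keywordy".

lrljbeqx

The pattern: swap the first and last characters, then shift every letter 13 places forward in the alphabet (wrapping around) — i.e. ROT13.
"keywordy" → "yeywordk" → "lrljbeqx".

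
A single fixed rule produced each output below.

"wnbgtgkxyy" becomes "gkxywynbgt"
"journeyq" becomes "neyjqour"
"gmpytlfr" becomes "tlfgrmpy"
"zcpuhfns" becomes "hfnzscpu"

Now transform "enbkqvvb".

What's happening: swap the first and last characters, then swap the front and back halves of the string.
Working it through for "enbkqvvb": intermediate "bnbkqvve", final "qvvebnbk".
(Check on "gmpytlfr": → "rmpytlfg" → "tlfgrmpy" ✓)

qvvebnbk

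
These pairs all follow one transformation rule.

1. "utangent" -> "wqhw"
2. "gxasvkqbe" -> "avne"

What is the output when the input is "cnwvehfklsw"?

qyknv

The pattern: keep every other character starting from the second (positions 2nd, 4th, 6th, ...), then shift every letter 3 places forward in the alphabet (wrapping around).
Applying both steps to "cnwvehfklsw": "nvhks", then "qyknv".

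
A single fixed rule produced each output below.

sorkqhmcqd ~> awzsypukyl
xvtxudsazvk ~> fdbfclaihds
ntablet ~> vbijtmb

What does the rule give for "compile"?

kwuxqtm

What's happening: shift every letter 8 places forward in the alphabet (wrapping around).
On "compile" that produces "kwuxqtm".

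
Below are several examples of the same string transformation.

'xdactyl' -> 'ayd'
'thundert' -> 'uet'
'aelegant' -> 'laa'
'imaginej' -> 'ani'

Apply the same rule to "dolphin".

What's happening: move the first 2 characters to the end (rotate left by 2), then keep one character in every 3, starting at position 1 (positions 1st, 4th, 7th, ...).
For "dolphin", step one produces "lphindo"; step two turns that into "lio".

lio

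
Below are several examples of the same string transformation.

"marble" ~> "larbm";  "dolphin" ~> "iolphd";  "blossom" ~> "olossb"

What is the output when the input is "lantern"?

rantel

Looking at the pairs, the operation is to delete the last character, then swap the first and last characters.
Starting from "lantern": after the first operation, "lanter"; after the second, "rantel".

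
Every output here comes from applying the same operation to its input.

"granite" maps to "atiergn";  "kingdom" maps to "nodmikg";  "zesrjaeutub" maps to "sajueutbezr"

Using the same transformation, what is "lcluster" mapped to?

In each case the input is transformed by: swap each adjacent pair of characters (1↔2, 3↔4, ...), then move the first 3 characters to the end (rotate left by 3).
For "lcluster", step one produces "clultsre"; step two turns that into "ltsreclu".
(Check on "kingdom": → "ikgnodm" → "nodmikg" ✓)

ltsreclu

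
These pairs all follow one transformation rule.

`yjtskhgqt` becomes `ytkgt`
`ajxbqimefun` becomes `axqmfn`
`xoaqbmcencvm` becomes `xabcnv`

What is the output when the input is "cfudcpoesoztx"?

cucoszx

The transformation: keep every other character starting from the first (positions 1st, 3rd, 5th, ...).
On "cfudcpoesoztx" that produces "cucoszx".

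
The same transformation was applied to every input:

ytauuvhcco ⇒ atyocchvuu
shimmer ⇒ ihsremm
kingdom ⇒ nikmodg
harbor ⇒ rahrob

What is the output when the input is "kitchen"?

Looking at the pairs, the operation is to move the first 3 characters to the end (rotate left by 3), then reverse the string.
Starting from "kitchen": after the first operation, "chenkit"; after the second, "tiknehc".

tiknehc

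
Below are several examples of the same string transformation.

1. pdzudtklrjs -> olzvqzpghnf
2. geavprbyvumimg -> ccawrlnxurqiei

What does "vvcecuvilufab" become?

The transformation: move the last character to the front, then shift every letter 4 places backward in the alphabet (wrapping around).
For "vvcecuvilufab", step one produces "bvvcecuvilufa"; step two turns that into "xrryayqrehqbw".

xrryayqrehqbw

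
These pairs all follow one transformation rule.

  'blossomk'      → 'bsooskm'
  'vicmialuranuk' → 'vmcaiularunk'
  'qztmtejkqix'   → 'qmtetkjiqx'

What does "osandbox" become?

onabdxo

The pattern: swap each adjacent pair of characters (1↔2, 3↔4, ...), then delete the first character.
For "osandbox", step one produces "sonabdxo"; step two turns that into "onabdxo".
(Check on "qztmtejkqix": → "zqmtetkjiqx" → "qmtetkjiqx" ✓)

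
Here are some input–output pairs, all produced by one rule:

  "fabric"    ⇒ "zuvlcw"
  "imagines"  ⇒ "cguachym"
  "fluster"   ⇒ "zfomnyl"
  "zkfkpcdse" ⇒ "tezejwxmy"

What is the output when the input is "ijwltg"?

Looking at the pairs, the operation is to shift every letter 6 places backward in the alphabet (wrapping around).
Doing the same to "ijwltg": "cdqfna".

cdqfna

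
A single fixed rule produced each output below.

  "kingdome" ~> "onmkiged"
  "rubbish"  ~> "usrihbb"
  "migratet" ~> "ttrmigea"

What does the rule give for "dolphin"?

ponlihd

What's happening: sort the characters into reverse alphabetical order.
So "dolphin" becomes "ponlihd".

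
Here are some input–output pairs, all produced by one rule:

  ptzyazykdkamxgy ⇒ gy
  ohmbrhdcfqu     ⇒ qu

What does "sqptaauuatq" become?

tq

Looking at the pairs, the operation is to keep only the last 2 characters.
On "sqptaauuatq" that produces "tq".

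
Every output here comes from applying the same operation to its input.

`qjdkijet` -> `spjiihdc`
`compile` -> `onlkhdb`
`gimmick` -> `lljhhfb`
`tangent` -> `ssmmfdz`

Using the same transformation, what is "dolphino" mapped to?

onnmkhgc

The rule is to sort the characters into reverse alphabetical order, then shift every letter 1 place backward in the alphabet (wrapping around).
Applying that to "dolphino" gives "onnmkhgc".
(Check on "compile": → "pomliec" → "onlkhdb" ✓)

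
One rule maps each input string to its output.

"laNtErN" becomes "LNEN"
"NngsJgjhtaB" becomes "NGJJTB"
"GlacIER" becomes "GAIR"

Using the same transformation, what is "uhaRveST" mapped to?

UAVS

The transformation: keep every other character starting from the first (positions 1st, 3rd, 5th, ...), then convert every letter to uppercase.
For "uhaRveST", step one produces "uavS"; step two turns that into "UAVS".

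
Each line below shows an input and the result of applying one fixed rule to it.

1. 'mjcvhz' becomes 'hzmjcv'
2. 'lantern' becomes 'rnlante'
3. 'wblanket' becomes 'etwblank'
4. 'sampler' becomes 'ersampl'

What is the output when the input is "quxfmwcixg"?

xgquxfmwci

In each case the input is transformed by: move the last 2 characters to the front (rotate right by 2).
Applying that to "quxfmwcixg" gives "xgquxfmwci".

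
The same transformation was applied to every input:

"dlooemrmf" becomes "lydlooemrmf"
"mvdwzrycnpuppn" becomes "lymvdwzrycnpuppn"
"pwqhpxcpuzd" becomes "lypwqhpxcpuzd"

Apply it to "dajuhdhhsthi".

In each case the input is transformed by: prepend "ly".
Applying that to "dajuhdhhsthi" gives "lydajuhdhhsthi".

lydajuhdhhsthi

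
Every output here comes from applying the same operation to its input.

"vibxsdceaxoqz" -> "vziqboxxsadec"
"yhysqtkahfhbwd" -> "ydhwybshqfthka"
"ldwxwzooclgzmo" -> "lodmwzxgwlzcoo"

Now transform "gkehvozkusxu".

The rule is to take characters alternately from the front and the back (1st, last, 2nd, 2nd-last, ...).
Doing the same to "gkehvozkusxu": "gukxeshuvkoz".

gukxeshuvkoz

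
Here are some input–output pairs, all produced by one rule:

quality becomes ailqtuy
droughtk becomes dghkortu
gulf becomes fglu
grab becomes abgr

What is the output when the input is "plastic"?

acilpst

Each output is the input with this applied: sort the characters into alphabetical order.
On "plastic" that produces "acilpst".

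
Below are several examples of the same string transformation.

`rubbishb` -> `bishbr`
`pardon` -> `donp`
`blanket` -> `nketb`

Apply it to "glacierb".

cierbg

The rule is to move the first character to the end, then delete the first 2 characters.
Starting from "glacierb": after the first operation, "lacierbg"; after the second, "cierbg".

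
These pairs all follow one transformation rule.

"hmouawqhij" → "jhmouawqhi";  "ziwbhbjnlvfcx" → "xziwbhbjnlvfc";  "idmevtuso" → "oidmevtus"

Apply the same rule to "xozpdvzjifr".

What's happening: move the last character to the front.
"xozpdvzjifr" → "rxozpdvzjif".

rxozpdvzjif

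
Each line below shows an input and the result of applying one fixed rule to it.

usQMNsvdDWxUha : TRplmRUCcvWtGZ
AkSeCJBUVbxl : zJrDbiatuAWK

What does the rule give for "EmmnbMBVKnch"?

dLLMAlaujMBG

In each case the input is transformed by: flip the case of every letter, then shift every letter 1 place backward in the alphabet (wrapping around).
For "EmmnbMBVKnch" the result is "dLLMAlaujMBG".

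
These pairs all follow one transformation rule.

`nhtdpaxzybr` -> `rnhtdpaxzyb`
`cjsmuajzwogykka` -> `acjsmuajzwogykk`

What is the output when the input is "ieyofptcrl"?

Looking at the pairs, the operation is to move the last character to the front.
So "ieyofptcrl" becomes "lieyofptcr".

lieyofptcr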